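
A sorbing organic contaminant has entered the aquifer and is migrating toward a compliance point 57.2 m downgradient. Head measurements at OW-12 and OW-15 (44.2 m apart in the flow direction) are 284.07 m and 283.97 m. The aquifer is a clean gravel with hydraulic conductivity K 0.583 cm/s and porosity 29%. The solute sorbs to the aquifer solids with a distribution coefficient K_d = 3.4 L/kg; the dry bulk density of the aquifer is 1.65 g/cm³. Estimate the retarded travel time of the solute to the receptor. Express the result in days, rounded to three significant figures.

Hydraulic gradient i = (284.07 − 283.97) / 44.2 = 0.10 / 44.2 = 0.002262
K = 0.583 cm/s × 864 = 503.7 m/d
q = Ki = 503.7 × 0.002262 = 1.140 m/d
Average linear velocity = 1.140 / 0.29 = 3.930 m/d
Retardation R = 1 + ρ_b·K_d/n = 1 + 1.65×3.4/0.29 = 20.34
Contaminant velocity v_c = v/R = 3.930/20.34 = 0.1932 m/d
t = L/v_c = 57.2/0.1932 = 296.1 d

296 days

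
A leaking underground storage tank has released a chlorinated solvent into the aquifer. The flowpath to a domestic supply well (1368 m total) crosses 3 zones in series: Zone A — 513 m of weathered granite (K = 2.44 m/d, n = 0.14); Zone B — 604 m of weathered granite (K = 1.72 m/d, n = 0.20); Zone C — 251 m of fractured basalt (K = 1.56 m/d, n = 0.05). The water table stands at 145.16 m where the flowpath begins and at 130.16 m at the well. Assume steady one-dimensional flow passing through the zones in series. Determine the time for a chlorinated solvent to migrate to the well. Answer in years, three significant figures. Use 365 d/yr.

Total head drop ΔH = 145.16 − 130.16 = 15.00 m
Steady 1-D flow in series ⇒ the Darcy flux q is identical in every zone and the zone head losses add (resistances L/K in series).
Σ(L/K) = 513/2.44 + 604/1.72 + 251/1.56 = 210.2 + 351.2 + 160.9 = 722.3 d
q = ΔH / Σ(L/K) = 15.00 / 722.3 = 0.02077 m/d (same in every zone)
Zone A: v = q/n = 0.02077/0.14 = 0.1483 m/d → t_A = 513/0.1483 = 3458 d
Zone B: v = q/n = 0.02077/0.20 = 0.1038 m/d → t_B = 604/0.1038 = 5817 d
Zone C: v = q/n = 0.02077/0.05 = 0.4153 m/d → t_C = 251/0.4153 = 604.3 d
Total t = 3458 + 5817 + 604.3 = 9880 d
   = 9880 / 365 = 27.1 yr

27.1 years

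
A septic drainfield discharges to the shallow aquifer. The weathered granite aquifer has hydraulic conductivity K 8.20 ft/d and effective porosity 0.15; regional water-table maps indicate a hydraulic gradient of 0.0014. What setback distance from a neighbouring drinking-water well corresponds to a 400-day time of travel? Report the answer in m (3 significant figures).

9.33 m

K = 8.20 ft/d × 0.3048 = 2.499 m/d
Specific discharge q = 2.499 × 0.0014 = 0.003499 m/d
Seepage velocity v = q / n = 0.003499 / 0.15 = 0.02333 m/d
L = v × T = 0.02333 × 400 = 9.331 m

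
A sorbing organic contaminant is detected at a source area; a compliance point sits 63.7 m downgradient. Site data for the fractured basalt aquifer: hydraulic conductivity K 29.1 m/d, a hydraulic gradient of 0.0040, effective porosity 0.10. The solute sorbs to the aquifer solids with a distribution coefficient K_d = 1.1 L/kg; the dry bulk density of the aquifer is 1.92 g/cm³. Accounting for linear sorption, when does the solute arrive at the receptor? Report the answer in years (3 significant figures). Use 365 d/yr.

3.32 years

Specific discharge q = 29.1 × 0.0040 = 0.1164 m/d
v = Ki/n = 29.1·0.0040/0.10 = 1.164 m/d
Retardation R = 1 + ρ_b·K_d/n = 1 + 1.92×1.1/0.10 = 22.12
Contaminant velocity v_c = v/R = 1.164/22.12 = 0.05262 m/d
t = L/v_c = 63.7/0.05262 = 1211 d
   = 1211/365 = 3.32 yr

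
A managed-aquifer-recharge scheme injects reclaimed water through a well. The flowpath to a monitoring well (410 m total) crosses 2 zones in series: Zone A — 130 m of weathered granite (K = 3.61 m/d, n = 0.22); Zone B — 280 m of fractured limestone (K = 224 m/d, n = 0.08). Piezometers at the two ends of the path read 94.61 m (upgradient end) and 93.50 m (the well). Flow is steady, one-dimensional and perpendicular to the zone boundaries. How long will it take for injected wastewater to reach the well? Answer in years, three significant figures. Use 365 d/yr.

4.69 years

Total head drop ΔH = 94.61 − 93.50 = 1.11 m
Steady 1-D flow in series ⇒ the Darcy flux q is identical in every zone and the zone head losses add (resistances L/K in series).
Σ(L/K) = 130/3.61 + 280/224 = 36.01 + 1.250 = 37.26 d
q = ΔH / Σ(L/K) = 1.11 / 37.26 = 0.02979 m/d (same in every zone)
Zone A: v = q/n = 0.02979/0.22 = 0.1354 m/d → t_A = 130/0.1354 = 960.1 d
Zone B: v = q/n = 0.02979/0.08 = 0.3724 m/d → t_B = 280/0.3724 = 751.9 d
Total t = 960.1 + 751.9 = 1712 d
   = 1712 / 365 = 4.69 yr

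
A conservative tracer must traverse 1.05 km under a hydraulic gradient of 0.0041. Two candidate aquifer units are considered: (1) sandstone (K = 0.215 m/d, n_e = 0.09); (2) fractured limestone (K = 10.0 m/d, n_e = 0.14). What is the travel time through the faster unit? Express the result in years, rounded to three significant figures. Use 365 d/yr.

Unit 1 (sandstone): v = 0.215×0.0041/0.09 = 0.009794 m/d, t = 1050/0.009794 = 107200 d
Unit 2 (fractured limestone): v = 10.0×0.0041/0.14 = 0.2929 m/d, t = 1050/0.2929 = 3585 d
Faster: 3585 d / 365 = 9.82 yr

9.82 years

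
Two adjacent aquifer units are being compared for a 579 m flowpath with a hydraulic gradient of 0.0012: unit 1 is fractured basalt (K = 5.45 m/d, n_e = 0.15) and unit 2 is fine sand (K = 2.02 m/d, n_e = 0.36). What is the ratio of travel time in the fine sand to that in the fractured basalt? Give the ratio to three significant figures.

Unit 1 (fractured basalt): v = 5.45×0.0012/0.15 = 0.04360 m/d, t = 579/0.04360 = 13280 d
Unit 2 (fine sand): v = 2.02×0.0012/0.36 = 0.006733 m/d, t = 579/0.006733 = 85990 d
t(fine sand) / t(fractured basalt) = 85990/13280 = 6.48

6.48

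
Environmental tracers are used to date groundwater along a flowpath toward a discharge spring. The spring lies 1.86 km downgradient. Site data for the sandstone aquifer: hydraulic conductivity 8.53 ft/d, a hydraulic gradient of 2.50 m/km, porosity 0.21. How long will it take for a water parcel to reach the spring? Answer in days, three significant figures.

K = 8.53 ft/d × 0.3048 = 2.600 m/d
Specific discharge q = 2.600 × 0.0025 = 0.006500 m/d
v = Ki/n = 2.600·0.0025/0.21 = 0.03095 m/d
L = 1.86 km = 1860 m
t = L / v = 1860 / 0.03095 = 60090 d

60100 days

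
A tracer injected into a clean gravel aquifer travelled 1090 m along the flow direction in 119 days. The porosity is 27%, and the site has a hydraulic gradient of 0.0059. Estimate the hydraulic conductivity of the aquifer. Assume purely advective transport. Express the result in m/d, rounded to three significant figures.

v = L / t = 1090 / 119 = 9.160 m/d
K = v · n / i = 9.160 × 0.27 / 0.0059 = 419 m/d

419 m/d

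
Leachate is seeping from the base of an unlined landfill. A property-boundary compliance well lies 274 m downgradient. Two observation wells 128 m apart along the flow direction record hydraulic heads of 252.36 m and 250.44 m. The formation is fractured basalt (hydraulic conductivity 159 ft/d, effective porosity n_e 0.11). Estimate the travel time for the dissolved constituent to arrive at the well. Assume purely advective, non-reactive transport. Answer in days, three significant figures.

41.5 days

Hydraulic gradient i = (252.36 − 250.44) / 128 = 1.92 / 128 = 0.01500
K = 159 ft/d × 0.3048 = 48.46 m/d
q = Ki = 48.46 × 0.01500 = 0.7269 m/d
Average linear velocity = 0.7269 / 0.11 = 6.609 m/d
t = L / v = 274 / 6.609 = 41.46 d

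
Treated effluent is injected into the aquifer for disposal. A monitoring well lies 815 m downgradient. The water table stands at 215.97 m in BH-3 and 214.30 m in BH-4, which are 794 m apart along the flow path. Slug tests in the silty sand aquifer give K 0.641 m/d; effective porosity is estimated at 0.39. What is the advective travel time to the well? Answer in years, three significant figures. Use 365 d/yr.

646 years

Hydraulic gradient i = (215.97 − 214.30) / 794 = 1.67 / 794 = 0.002103
q = Ki = 0.641 × 0.002103 = 0.001348 m/d
Average linear velocity = 0.001348 / 0.39 = 0.003457 m/d
t = L / v = 815 / 0.003457 = 235800 d
   = 235800 / 365 = 646 yr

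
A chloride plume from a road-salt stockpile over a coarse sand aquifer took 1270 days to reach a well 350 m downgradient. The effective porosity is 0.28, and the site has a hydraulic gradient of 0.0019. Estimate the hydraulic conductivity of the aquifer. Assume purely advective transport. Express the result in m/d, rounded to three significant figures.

v = L / t = 350 / 1270 = 0.2756 m/d
K = v · n / i = 0.2756 × 0.28 / 0.0019 = 40.6 m/d

40.6 m/d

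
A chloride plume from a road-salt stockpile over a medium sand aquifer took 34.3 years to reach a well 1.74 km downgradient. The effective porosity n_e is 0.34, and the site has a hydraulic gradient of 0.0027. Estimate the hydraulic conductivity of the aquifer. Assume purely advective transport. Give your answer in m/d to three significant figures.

t = 34.3 years = 12520 d
L = 1.74 km = 1740 m
v = L / t = 1740 / 12520 = 0.1390 m/d
K = v · n / i = 0.1390 × 0.34 / 0.0027 = 17.5 m/d

17.5 m/d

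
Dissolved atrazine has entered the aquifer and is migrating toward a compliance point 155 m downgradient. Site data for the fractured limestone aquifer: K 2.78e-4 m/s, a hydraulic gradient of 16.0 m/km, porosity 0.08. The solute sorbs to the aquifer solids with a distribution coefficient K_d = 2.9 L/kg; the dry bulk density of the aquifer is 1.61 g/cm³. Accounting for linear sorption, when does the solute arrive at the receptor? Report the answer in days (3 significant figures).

1920 days

K = 2.78e-4 m/s × 86400 s/d = 24.02 m/d
Specific discharge q = 24.02 × 0.016 = 0.3843 m/d
Average linear velocity = 0.3843 / 0.08 = 4.804 m/d
Retardation R = 1 + ρ_b·K_d/n = 1 + 1.61×2.9/0.08 = 59.36
Contaminant velocity v_c = v/R = 4.804/59.36 = 0.08092 m/d
t = L/v_c = 155/0.08092 = 1915 d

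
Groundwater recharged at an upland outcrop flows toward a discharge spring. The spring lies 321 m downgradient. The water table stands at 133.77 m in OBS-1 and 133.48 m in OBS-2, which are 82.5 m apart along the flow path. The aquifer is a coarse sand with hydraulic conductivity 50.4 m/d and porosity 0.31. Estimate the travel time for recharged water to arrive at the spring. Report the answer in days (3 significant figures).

Hydraulic gradient i = (133.77 − 133.48) / 82.5 = 0.29 / 82.5 = 0.003515
Specific discharge q = 50.4 × 0.003515 = 0.1772 m/d
Average linear velocity = 0.1772 / 0.31 = 0.5715 m/d
t = L / v = 321 / 0.5715 = 561.7 d

562 days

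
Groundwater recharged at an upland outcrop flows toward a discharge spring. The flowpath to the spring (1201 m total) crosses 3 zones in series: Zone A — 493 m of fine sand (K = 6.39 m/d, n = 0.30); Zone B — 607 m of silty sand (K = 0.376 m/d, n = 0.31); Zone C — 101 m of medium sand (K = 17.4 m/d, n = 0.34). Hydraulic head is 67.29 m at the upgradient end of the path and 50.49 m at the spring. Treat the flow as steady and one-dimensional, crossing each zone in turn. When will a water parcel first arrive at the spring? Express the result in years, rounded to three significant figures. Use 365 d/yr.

103 years

Total head drop ΔH = 67.29 − 50.49 = 16.80 m
Continuity: the same q passes through each zone, so ΔH = q·Σ(L_j/K_j) — the zones act as resistances in series.
Σ(L/K) = 493/6.39 + 607/0.376 + 101/17.4 = 77.15 + 1614 + 5.805 = 1697 d
q = ΔH / Σ(L/K) = 16.80 / 1697 = 0.009898 m/d (same in every zone)
Zone A: v = q/n = 0.009898/0.30 = 0.03299 m/d → t_A = 493/0.03299 = 14940 d
Zone B: v = q/n = 0.009898/0.31 = 0.03193 m/d → t_B = 607/0.03193 = 19010 d
Zone C: v = q/n = 0.009898/0.34 = 0.02911 m/d → t_C = 101/0.02911 = 3469 d
Total t = 14940 + 19010 + 3469 = 37420 d
   = 37420 / 365 = 103 yr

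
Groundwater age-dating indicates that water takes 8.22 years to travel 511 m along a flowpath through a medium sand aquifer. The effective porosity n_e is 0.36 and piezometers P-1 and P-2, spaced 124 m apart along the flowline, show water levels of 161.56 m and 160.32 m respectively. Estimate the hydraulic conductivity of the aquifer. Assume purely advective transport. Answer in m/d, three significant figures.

Hydraulic gradient i = (161.56 − 160.32) / 124 = 1.24 / 124 = 0.01000
t = 8.22 years = 3000 d
v = L / t = 511 / 3000 = 0.1703 m/d
K = v · n / i = 0.1703 × 0.36 / 0.01000 = 6.13 m/d

6.13 m/d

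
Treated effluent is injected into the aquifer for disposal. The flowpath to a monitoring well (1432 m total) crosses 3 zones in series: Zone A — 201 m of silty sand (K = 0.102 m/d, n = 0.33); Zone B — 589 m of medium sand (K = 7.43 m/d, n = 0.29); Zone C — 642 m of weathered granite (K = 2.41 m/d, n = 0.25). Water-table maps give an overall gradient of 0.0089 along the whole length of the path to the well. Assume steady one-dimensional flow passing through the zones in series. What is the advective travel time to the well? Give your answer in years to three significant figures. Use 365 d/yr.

198 years

Continuity: the same q passes through each zone, so ΔH = q·Σ(L_j/K_j) — the zones act as resistances in series.
Σ(L/K) = 201/0.102 + 589/7.43 + 642/2.41 = 1971 + 79.27 + 266.4 = 2316 d
K_eq = L_total / Σ(L/K) = 1432 / 2316 = 0.6182 m/d
q = K_eq · i = 0.6182 × 0.0089 = 0.005502 m/d (same in every zone)
Zone A: v = q/n = 0.005502/0.33 = 0.01667 m/d → t_A = 201/0.01667 = 12050 d
Zone B: v = q/n = 0.005502/0.29 = 0.01897 m/d → t_B = 589/0.01897 = 31040 d
Zone C: v = q/n = 0.005502/0.25 = 0.02201 m/d → t_C = 642/0.02201 = 29170 d
Total t = 12050 + 31040 + 29170 = 72270 d
   = 72270 / 365 = 198 yr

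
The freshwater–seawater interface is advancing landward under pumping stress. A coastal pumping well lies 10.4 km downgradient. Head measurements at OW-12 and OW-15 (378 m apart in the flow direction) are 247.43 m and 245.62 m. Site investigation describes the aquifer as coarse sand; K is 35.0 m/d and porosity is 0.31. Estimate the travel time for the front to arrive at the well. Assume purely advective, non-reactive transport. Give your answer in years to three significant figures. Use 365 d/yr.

52.7 years

Hydraulic gradient i = (247.43 − 245.62) / 378 = 1.81 / 378 = 0.004788
q = Ki = 35.0 × 0.004788 = 0.1676 m/d
v = Ki/n = 35.0·0.004788/0.31 = 0.5406 m/d
L = 10.4 km = 10400 m
t = L / v = 10400 / 0.5406 = 19240 d
   = 19240 / 365 = 52.7 yr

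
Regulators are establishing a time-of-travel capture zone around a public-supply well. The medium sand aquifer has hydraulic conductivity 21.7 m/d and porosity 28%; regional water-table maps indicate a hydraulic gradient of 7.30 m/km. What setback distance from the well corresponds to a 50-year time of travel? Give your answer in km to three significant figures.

Specific discharge q = 21.7 × 0.0073 = 0.1584 m/d
v_s = q/n_e = 0.1584/0.28 = 0.5658 m/d
T = 50 yr × 365 = 18250 d
L = v × T = 0.5658 × 18250 = 10320 m
   = 10.3 km

10.3 km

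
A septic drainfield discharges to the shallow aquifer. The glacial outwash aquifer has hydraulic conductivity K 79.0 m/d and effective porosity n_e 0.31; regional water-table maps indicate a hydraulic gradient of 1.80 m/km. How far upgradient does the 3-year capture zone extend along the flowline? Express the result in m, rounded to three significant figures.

502 m

Specific discharge q = 79.0 × 0.0018 = 0.1422 m/d
Seepage velocity v = q / n = 0.1422 / 0.31 = 0.4587 m/d
T = 3 yr × 365 = 1095 d
L = v × T = 0.4587 × 1095 = 502.3 m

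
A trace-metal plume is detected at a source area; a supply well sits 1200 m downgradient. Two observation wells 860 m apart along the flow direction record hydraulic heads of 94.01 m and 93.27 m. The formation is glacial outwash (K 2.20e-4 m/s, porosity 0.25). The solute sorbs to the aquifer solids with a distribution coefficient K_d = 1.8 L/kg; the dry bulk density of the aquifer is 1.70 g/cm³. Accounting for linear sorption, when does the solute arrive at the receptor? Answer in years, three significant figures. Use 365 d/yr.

665 years

Hydraulic gradient i = (94.01 − 93.27) / 860 = 0.74 / 860 = 8.605e-4
K = 2.20e-4 m/s × 86400 s/d = 19.01 m/d
Specific discharge q = 19.01 × 8.605e-4 = 0.01636 m/d
v = Ki/n = 19.01·8.605e-4/0.25 = 0.06542 m/d
Retardation R = 1 + ρ_b·K_d/n = 1 + 1.70×1.8/0.25 = 13.24
Contaminant velocity v_c = v/R = 0.06542/13.24 = 0.004941 m/d
t = L/v_c = 1200/0.004941 = 242900 d
   = 242900/365 = 665 yr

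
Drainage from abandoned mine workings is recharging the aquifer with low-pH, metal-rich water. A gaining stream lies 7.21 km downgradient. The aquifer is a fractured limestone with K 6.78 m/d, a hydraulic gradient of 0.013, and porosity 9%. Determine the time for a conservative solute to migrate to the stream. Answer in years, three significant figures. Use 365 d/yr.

q = Ki = 6.78 × 0.013 = 0.08814 m/d
v = Ki/n = 6.78·0.013/0.09 = 0.9793 m/d
L = 7.21 km = 7210 m
t = L / v = 7210 / 0.9793 = 7362 d
   = 7362 / 365 = 20.2 yr

20.2 years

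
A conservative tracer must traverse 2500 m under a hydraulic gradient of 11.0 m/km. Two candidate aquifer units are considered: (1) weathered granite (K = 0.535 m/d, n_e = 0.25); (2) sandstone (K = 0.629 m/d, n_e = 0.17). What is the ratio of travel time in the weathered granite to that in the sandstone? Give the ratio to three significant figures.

Unit 1 (weathered granite): v = 0.535×0.011/0.25 = 0.02354 m/d, t = 2500/0.02354 = 106200 d
Unit 2 (sandstone): v = 0.629×0.011/0.17 = 0.04070 m/d, t = 2500/0.04070 = 61430 d
t(weathered granite) / t(sandstone) = 106200/61430 = 1.73

1.73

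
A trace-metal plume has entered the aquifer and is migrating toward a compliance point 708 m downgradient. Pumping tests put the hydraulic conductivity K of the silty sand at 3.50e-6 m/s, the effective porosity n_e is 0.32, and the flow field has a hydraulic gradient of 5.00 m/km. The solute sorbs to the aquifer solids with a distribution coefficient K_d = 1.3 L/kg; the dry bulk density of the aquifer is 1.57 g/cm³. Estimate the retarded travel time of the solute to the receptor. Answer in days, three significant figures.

1.11e6 days

K = 3.50e-6 m/s × 86400 s/d = 0.3024 m/d
Darcy flux q = K·i = 0.3024 × 0.0050 = 0.001512 m/d
Seepage velocity v = q / n = 0.001512 / 0.32 = 0.004725 m/d
Retardation R = 1 + ρ_b·K_d/n = 1 + 1.57×1.3/0.32 = 7.378
Contaminant velocity v_c = v/R = 0.004725/7.378 = 6.404e-4 m/d
t = L/v_c = 708/6.404e-4 = 1.106e6 d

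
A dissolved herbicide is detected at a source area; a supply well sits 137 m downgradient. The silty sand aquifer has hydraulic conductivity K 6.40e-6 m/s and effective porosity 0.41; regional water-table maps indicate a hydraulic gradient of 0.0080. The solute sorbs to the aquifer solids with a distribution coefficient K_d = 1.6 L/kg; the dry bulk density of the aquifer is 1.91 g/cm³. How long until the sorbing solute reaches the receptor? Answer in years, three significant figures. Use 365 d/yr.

K = 6.40e-6 m/s × 86400 s/d = 0.5530 m/d
q = Ki = 0.5530 × 0.0080 = 0.004424 m/d
v_s = q/n_e = 0.004424/0.41 = 0.01079 m/d
Retardation R = 1 + ρ_b·K_d/n = 1 + 1.91×1.6/0.41 = 8.454
Contaminant velocity v_c = v/R = 0.01079/8.454 = 0.001276 m/d
t = L/v_c = 137/0.001276 = 107300 d
   = 107300/365 = 294 yr

294 years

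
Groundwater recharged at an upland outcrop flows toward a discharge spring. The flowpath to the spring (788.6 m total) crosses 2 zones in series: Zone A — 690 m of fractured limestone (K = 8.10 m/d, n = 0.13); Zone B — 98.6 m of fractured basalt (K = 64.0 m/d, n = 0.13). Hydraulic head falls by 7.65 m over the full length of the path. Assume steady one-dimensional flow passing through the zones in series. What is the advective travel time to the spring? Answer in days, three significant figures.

1160 days

Continuity: the same q passes through each zone, so ΔH = q·Σ(L_j/K_j) — the zones act as resistances in series.
Σ(L/K) = 690/8.10 + 98.6/64.0 = 85.19 + 1.541 = 86.73 d
q = ΔH / Σ(L/K) = 7.65 / 86.73 = 0.08821 m/d (same in every zone)
Zone A: v = q/n = 0.08821/0.13 = 0.6785 m/d → t_A = 690/0.6785 = 1017 d
Zone B: v = q/n = 0.08821/0.13 = 0.6785 m/d → t_B = 98.6/0.6785 = 145.3 d
Total t = 1017 + 145.3 = 1162 d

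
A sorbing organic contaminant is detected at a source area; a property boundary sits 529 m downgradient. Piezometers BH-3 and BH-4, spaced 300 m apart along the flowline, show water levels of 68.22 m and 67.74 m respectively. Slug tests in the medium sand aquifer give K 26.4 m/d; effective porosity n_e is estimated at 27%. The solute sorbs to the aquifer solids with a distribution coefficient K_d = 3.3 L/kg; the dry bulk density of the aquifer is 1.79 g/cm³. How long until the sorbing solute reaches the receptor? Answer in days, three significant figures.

Hydraulic gradient i = (68.22 − 67.74) / 300 = 0.48 / 300 = 0.001600
Darcy flux q = K·i = 26.4 × 0.001600 = 0.04224 m/d
v_s = q/n_e = 0.04224/0.27 = 0.1564 m/d
Retardation R = 1 + ρ_b·K_d/n = 1 + 1.79×3.3/0.27 = 22.88
Contaminant velocity v_c = v/R = 0.1564/22.88 = 0.006838 m/d
t = L/v_c = 529/0.006838 = 77360 d

77400 days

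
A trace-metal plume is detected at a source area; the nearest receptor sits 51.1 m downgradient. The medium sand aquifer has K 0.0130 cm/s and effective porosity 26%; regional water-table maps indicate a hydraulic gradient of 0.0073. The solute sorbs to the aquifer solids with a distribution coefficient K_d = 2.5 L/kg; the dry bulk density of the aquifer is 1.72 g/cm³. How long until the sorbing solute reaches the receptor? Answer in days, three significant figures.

K = 0.0130 cm/s × 864 = 11.23 m/d
q = Ki = 11.23 × 0.0073 = 0.08199 m/d
v_s = q/n_e = 0.08199/0.26 = 0.3154 m/d
Retardation R = 1 + ρ_b·K_d/n = 1 + 1.72×2.5/0.26 = 17.54
Contaminant velocity v_c = v/R = 0.3154/17.54 = 0.01798 m/d
t = L/v_c = 51.1/0.01798 = 2842 d

2840 days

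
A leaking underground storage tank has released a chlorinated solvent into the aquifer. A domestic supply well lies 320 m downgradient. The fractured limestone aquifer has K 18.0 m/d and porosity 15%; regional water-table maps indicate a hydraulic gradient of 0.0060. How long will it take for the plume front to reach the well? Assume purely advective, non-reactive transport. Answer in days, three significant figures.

444 days

Darcy flux q = K·i = 18.0 × 0.0060 = 0.1080 m/d
Seepage velocity v = q / n = 0.1080 / 0.15 = 0.7200 m/d
t = L / v = 320 / 0.7200 = 444.4 d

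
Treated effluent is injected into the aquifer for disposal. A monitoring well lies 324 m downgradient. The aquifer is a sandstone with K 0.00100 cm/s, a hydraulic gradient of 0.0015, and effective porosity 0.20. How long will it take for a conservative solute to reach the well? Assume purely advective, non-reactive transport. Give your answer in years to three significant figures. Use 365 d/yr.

K = 0.00100 cm/s × 864 = 0.8640 m/d
q = Ki = 0.8640 × 0.0015 = 0.001296 m/d
Seepage velocity v = q / n = 0.001296 / 0.20 = 0.006480 m/d
t = L / v = 324 / 0.006480 = 50000 d
   = 50000 / 365 = 137 yr

137 years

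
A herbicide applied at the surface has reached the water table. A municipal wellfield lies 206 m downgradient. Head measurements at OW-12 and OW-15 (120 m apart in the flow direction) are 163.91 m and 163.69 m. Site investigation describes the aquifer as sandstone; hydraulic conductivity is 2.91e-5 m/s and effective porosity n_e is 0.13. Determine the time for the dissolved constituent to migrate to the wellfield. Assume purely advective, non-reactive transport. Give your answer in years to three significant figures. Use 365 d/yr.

15.9 years

Hydraulic gradient i = (163.91 − 163.69) / 120 = 0.22 / 120 = 0.001833
K = 2.91e-5 m/s × 86400 s/d = 2.514 m/d
q = Ki = 2.514 × 0.001833 = 0.004609 m/d
Average linear velocity = 0.004609 / 0.13 = 0.03546 m/d
t = L / v = 206 / 0.03546 = 5810 d
   = 5810 / 365 = 15.9 yr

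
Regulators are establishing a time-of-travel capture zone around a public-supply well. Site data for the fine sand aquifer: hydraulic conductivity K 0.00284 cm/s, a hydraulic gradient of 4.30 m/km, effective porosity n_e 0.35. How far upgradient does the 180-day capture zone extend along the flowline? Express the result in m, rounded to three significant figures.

5.43 m

K = 0.00284 cm/s × 864 = 2.454 m/d
q = Ki = 2.454 × 0.0043 = 0.01055 m/d
v_s = q/n_e = 0.01055/0.35 = 0.03015 m/d
L = v × T = 0.03015 × 180 = 5.426 m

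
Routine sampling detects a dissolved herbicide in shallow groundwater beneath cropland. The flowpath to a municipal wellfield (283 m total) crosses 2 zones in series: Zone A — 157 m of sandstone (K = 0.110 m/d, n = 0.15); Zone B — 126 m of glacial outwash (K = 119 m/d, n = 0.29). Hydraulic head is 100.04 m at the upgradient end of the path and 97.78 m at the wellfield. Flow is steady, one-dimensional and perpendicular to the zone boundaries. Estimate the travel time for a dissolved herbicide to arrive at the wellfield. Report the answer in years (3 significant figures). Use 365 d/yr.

104 years

Total head drop ΔH = 100.04 − 97.78 = 2.26 m
Steady 1-D flow in series ⇒ the Darcy flux q is identical in every zone and the zone head losses add (resistances L/K in series).
Σ(L/K) = 157/0.110 + 126/119 = 1427 + 1.059 = 1428 d
q = ΔH / Σ(L/K) = 2.26 / 1428 = 0.001582 m/d (same in every zone)
Zone A: v = q/n = 0.001582/0.15 = 0.01055 m/d → t_A = 157/0.01055 = 14880 d
Zone B: v = q/n = 0.001582/0.29 = 0.005456 m/d → t_B = 126/0.005456 = 23090 d
Total t = 14880 + 23090 = 37980 d
   = 37980 / 365 = 104 yr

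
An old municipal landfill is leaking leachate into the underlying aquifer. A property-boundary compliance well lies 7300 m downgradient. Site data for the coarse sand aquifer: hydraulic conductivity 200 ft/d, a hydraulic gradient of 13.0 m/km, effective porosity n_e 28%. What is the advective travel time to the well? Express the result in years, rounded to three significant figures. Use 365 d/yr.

7.07 years

K = 200 ft/d × 0.3048 = 60.96 m/d
Darcy flux q = K·i = 60.96 × 0.013 = 0.7925 m/d
Average linear velocity = 0.7925 / 0.28 = 2.830 m/d
t = L / v = 7300 / 2.830 = 2579 d
   = 2579 / 365 = 7.07 yr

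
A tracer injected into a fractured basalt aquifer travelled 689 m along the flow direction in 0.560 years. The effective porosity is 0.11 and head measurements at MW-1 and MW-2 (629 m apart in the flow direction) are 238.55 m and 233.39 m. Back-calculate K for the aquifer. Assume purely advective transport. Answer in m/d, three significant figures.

Hydraulic gradient i = (238.55 − 233.39) / 629 = 5.16 / 629 = 0.008203
t = 0.560 years = 204.4 d
v = L / t = 689 / 204.4 = 3.371 m/d
K = v · n / i = 3.371 × 0.11 / 0.008203 = 45.2 m/d

45.2 m/d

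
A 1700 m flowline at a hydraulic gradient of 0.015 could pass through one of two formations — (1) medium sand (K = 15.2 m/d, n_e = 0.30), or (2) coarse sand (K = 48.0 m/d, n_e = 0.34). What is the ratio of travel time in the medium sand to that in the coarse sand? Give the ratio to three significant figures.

Unit 1 (medium sand): v = 15.2×0.015/0.30 = 0.7600 m/d, t = 1700/0.7600 = 2237 d
Unit 2 (coarse sand): v = 48.0×0.015/0.34 = 2.118 m/d, t = 1700/2.118 = 802.8 d
t(medium sand) / t(coarse sand) = 2237/802.8 = 2.79

2.79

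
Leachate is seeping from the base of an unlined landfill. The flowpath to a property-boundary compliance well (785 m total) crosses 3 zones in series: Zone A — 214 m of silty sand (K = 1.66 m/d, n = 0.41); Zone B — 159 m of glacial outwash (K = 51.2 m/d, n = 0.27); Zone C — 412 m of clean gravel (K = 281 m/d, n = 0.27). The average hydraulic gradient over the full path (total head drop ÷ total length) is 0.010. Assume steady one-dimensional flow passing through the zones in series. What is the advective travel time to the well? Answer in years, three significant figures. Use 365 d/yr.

Steady 1-D flow in series ⇒ the Darcy flux q is identical in every zone and the zone head losses add (resistances L/K in series).
Σ(L/K) = 214/1.66 + 159/51.2 + 412/281 = 128.9 + 3.105 + 1.466 = 133.5 d
K_eq = L_total / Σ(L/K) = 785 / 133.5 = 5.881 m/d
q = K_eq · i = 5.881 × 0.010 = 0.05881 m/d (same in every zone)
Zone A: v = q/n = 0.05881/0.41 = 0.1434 m/d → t_A = 214/0.1434 = 1492 d
Zone B: v = q/n = 0.05881/0.27 = 0.2178 m/d → t_B = 159/0.2178 = 730.0 d
Zone C: v = q/n = 0.05881/0.27 = 0.2178 m/d → t_C = 412/0.2178 = 1892 d
Total t = 1492 + 730.0 + 1892 = 4114 d
   = 4114 / 365 = 11.3 yr

11.3 years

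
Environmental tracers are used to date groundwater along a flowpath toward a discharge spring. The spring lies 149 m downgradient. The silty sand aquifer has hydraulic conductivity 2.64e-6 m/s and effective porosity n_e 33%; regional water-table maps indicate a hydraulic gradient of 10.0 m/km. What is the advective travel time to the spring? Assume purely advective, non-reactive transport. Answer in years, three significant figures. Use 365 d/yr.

59.1 years

K = 2.64e-6 m/s × 86400 s/d = 0.2281 m/d
q = Ki = 0.2281 × 0.010 = 0.002281 m/d
Average linear velocity = 0.002281 / 0.33 = 0.006912 m/d
t = L / v = 149 / 0.006912 = 21560 d
   = 21560 / 365 = 59.1 yr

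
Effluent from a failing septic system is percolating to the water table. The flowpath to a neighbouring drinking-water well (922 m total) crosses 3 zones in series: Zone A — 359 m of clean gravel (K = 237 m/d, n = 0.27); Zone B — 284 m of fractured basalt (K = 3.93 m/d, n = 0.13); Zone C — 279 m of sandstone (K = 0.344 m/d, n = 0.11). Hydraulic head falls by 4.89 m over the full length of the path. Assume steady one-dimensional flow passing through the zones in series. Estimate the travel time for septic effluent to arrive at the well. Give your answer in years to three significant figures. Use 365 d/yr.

81.6 years

Steady 1-D flow in series ⇒ the Darcy flux q is identical in every zone and the zone head losses add (resistances L/K in series).
Σ(L/K) = 359/237 + 284/3.93 + 279/0.344 = 1.515 + 72.26 + 811.0 = 884.8 d
q = ΔH / Σ(L/K) = 4.89 / 884.8 = 0.005527 m/d (same in every zone)
Zone A: v = q/n = 0.005527/0.27 = 0.02047 m/d → t_A = 359/0.02047 = 17540 d
Zone B: v = q/n = 0.005527/0.13 = 0.04251 m/d → t_B = 284/0.04251 = 6681 d
Zone C: v = q/n = 0.005527/0.11 = 0.05024 m/d → t_C = 279/0.05024 = 5553 d
Total t = 17540 + 6681 + 5553 = 29770 d
   = 29770 / 365 = 81.6 yr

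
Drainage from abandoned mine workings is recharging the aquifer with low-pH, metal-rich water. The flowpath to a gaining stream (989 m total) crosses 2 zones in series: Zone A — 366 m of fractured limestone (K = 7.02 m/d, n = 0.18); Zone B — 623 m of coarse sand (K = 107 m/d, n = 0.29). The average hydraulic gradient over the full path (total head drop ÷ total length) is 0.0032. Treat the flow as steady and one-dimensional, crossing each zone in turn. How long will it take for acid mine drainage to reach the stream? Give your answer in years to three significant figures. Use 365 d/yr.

12.4 years

For zones in series the flux q is common to all zones; the equivalent conductivity is the harmonic (thickness-weighted) mean, K_eq = L_total / Σ(L_j/K_j).
Σ(L/K) = 366/7.02 + 623/107 = 52.14 + 5.822 = 57.96 d
K_eq = L_total / Σ(L/K) = 989 / 57.96 = 17.06 m/d
q = K_eq · i = 17.06 × 0.0032 = 0.05460 m/d (same in every zone)
Zone A: v = q/n = 0.05460/0.18 = 0.3034 m/d → t_A = 366/0.3034 = 1207 d
Zone B: v = q/n = 0.05460/0.29 = 0.1883 m/d → t_B = 623/0.1883 = 3309 d
Total t = 1207 + 3309 = 4515 d
   = 4515 / 365 = 12.4 yr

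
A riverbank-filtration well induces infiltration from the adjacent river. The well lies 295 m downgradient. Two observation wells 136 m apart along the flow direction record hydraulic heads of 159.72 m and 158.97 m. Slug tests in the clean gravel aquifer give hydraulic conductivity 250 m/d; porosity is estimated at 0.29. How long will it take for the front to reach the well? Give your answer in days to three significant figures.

62.1 days

Hydraulic gradient i = (159.72 − 158.97) / 136 = 0.75 / 136 = 0.005515
Darcy flux q = K·i = 250 × 0.005515 = 1.379 m/d
v = Ki/n = 250·0.005515/0.29 = 4.754 m/d
t = L / v = 295 / 4.754 = 62.05 d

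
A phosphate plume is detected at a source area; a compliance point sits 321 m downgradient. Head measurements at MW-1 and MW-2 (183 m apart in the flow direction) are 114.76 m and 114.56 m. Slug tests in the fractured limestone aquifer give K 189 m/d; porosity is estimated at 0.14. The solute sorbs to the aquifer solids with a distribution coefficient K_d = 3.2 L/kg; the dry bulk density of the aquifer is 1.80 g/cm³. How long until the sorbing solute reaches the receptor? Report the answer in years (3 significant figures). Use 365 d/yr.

25.1 years

Hydraulic gradient i = (114.76 − 114.56) / 183 = 0.20 / 183 = 0.001093
q = Ki = 189 × 0.001093 = 0.2066 m/d
v_s = q/n_e = 0.2066/0.14 = 1.475 m/d
Retardation R = 1 + ρ_b·K_d/n = 1 + 1.80×3.2/0.14 = 42.14
Contaminant velocity v_c = v/R = 1.475/42.14 = 0.03501 m/d
t = L/v_c = 321/0.03501 = 9169 d
   = 9169/365 = 25.1 yr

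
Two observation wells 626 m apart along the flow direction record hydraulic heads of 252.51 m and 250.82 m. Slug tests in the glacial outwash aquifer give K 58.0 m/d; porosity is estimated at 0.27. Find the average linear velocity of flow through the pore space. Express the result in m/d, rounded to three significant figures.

0.580 m/d

Hydraulic gradient i = (252.51 − 250.82) / 626 = 1.69 / 626 = 0.002700
q = Ki = 58.0 × 0.002700 = 0.1566 m/d
v_s = q/n_e = 0.1566/0.27 = 0.5799 m/d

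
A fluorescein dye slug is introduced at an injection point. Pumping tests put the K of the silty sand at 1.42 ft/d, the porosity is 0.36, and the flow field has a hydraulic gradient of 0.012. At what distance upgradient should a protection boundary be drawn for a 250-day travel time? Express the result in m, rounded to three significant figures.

3.61 m

K = 1.42 ft/d × 0.3048 = 0.4328 m/d
Specific discharge q = 0.4328 × 0.012 = 0.005194 m/d
v = Ki/n = 0.4328·0.012/0.36 = 0.01443 m/d
L = v × T = 0.01443 × 250 = 3.607 m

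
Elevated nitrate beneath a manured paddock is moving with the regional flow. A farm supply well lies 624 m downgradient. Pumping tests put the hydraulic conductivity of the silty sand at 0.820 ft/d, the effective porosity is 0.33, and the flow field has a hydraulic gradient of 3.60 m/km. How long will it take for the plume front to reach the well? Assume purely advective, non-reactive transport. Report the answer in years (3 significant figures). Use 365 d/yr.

K = 0.820 ft/d × 0.3048 = 0.2499 m/d
Specific discharge q = 0.2499 × 0.0036 = 8.998e-4 m/d
v_s = q/n_e = 8.998e-4/0.33 = 0.002727 m/d
t = L / v = 624 / 0.002727 = 228900 d
   = 228900 / 365 = 627 yr

627 years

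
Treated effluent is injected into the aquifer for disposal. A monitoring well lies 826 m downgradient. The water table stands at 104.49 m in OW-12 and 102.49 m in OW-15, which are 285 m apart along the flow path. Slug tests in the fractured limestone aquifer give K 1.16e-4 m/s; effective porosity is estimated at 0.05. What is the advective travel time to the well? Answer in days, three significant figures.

Hydraulic gradient i = (104.49 − 102.49) / 285 = 2.00 / 285 = 0.007018
K = 1.16e-4 m/s × 86400 s/d = 10.02 m/d
Darcy flux q = K·i = 10.02 × 0.007018 = 0.07033 m/d
v_s = q/n_e = 0.07033/0.05 = 1.407 m/d
t = L / v = 826 / 1.407 = 587.2 d

587 days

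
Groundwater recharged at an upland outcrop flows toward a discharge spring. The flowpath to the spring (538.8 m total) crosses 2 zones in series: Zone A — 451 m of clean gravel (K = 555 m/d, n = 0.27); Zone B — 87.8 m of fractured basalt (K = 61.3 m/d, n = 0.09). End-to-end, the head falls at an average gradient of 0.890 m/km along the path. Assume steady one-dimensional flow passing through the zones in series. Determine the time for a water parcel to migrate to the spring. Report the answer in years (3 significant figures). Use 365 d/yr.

Steady 1-D flow in series ⇒ the Darcy flux q is identical in every zone and the zone head losses add (resistances L/K in series).
Σ(L/K) = 451/555 + 87.8/61.3 = 0.8126 + 1.432 = 2.245 d
K_eq = L_total / Σ(L/K) = 538.8 / 2.245 = 240.0 m/d
q = K_eq · i = 240.0 × 8.9e-4 = 0.2136 m/d (same in every zone)
Zone A: v = q/n = 0.2136/0.27 = 0.7911 m/d → t_A = 451/0.7911 = 570.1 d
Zone B: v = q/n = 0.2136/0.09 = 2.373 m/d → t_B = 87.8/2.373 = 36.99 d
Total t = 570.1 + 36.99 = 607.1 d
   = 607.1 / 365 = 1.66 yr

1.66 years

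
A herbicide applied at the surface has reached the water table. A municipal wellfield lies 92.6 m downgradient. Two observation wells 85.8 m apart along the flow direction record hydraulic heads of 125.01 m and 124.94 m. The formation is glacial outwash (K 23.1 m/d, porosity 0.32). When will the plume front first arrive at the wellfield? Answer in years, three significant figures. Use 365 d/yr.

Hydraulic gradient i = (125.01 − 124.94) / 85.8 = 0.07 / 85.8 = 8.159e-4
q = Ki = 23.1 × 8.159e-4 = 0.01885 m/d
Seepage velocity v = q / n = 0.01885 / 0.32 = 0.05889 m/d
t = L / v = 92.6 / 0.05889 = 1572 d
   = 1572 / 365 = 4.31 yr

4.31 years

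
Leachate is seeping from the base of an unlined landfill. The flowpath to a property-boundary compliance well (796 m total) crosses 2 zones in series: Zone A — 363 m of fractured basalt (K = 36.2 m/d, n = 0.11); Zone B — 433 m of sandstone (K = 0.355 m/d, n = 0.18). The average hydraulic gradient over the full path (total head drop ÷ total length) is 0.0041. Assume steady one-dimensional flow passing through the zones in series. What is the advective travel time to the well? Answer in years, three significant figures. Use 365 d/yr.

Continuity: the same q passes through each zone, so ΔH = q·Σ(L_j/K_j) — the zones act as resistances in series.
Σ(L/K) = 363/36.2 + 433/0.355 = 10.03 + 1220 = 1230 d
K_eq = L_total / Σ(L/K) = 796 / 1230 = 0.6473 m/d
q = K_eq · i = 0.6473 × 0.0041 = 0.002654 m/d (same in every zone)
Zone A: v = q/n = 0.002654/0.11 = 0.02413 m/d → t_A = 363/0.02413 = 15050 d
Zone B: v = q/n = 0.002654/0.18 = 0.01474 m/d → t_B = 433/0.01474 = 29370 d
Total t = 15050 + 29370 = 44410 d
   = 44410 / 365 = 122 yr

122 years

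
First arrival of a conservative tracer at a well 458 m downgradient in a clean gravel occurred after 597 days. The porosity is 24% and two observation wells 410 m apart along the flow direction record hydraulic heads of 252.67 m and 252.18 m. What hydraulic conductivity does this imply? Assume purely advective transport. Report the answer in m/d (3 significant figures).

Hydraulic gradient i = (252.67 − 252.18) / 410 = 0.49 / 410 = 0.001195
v = L / t = 458 / 597 = 0.7672 m/d
K = v · n / i = 0.7672 × 0.24 / 0.001195 = 154 m/d

154 m/d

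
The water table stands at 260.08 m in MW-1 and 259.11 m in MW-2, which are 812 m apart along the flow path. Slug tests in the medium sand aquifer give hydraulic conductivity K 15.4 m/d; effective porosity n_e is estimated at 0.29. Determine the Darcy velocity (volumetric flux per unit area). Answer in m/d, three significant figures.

0.0184 m/d

Hydraulic gradient i = (260.08 − 259.11) / 812 = 0.97 / 812 = 0.001195
Specific discharge q = 15.4 × 0.001195 = 0.01840 m/d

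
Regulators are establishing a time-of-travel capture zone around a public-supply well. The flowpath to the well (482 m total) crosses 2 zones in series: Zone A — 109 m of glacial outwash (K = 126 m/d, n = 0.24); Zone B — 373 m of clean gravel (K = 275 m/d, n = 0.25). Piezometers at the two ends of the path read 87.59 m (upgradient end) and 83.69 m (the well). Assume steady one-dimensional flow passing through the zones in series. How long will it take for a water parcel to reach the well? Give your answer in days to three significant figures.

68.0 days

Total head drop ΔH = 87.59 − 83.69 = 3.90 m
Continuity: the same q passes through each zone, so ΔH = q·Σ(L_j/K_j) — the zones act as resistances in series.
Σ(L/K) = 109/126 + 373/275 = 0.8651 + 1.356 = 2.221 d
q = ΔH / Σ(L/K) = 3.90 / 2.221 = 1.756 m/d (same in every zone)
Zone A: v = q/n = 1.756/0.24 = 7.315 m/d → t_A = 109/7.315 = 14.90 d
Zone B: v = q/n = 1.756/0.25 = 7.022 m/d → t_B = 373/7.022 = 53.12 d
Total t = 14.90 + 53.12 = 68.02 d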